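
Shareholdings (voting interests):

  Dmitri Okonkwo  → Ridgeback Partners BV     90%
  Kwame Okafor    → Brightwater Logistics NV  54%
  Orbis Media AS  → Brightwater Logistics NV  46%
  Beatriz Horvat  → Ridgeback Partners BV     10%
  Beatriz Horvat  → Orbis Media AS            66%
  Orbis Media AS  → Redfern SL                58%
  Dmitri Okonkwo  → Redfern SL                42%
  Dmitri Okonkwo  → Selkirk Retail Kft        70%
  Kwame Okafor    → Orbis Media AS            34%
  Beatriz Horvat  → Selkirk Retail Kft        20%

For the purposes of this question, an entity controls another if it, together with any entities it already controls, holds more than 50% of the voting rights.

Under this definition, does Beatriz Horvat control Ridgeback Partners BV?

No

Beatriz holds 66% of Orbis, so Beatriz controls Orbis.
Orbis holds 58% of Redfern, so Beatriz controls Redfern.
In Ridgeback, Beatriz's side holds only 10%, not > 50%.
So Beatriz does not control Ridgeback.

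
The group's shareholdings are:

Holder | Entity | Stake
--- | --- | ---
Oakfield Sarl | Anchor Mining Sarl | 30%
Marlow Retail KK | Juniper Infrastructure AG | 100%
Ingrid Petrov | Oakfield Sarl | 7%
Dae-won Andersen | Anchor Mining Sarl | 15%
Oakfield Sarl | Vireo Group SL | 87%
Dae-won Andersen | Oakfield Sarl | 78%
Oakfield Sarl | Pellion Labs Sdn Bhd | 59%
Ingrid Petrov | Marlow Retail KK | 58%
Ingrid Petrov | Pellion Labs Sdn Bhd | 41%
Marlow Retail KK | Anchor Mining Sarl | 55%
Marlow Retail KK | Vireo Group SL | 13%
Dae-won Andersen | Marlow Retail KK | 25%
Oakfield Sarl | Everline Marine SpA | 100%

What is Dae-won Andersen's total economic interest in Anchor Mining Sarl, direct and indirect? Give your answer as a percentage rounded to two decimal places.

52.15%

Dae-won reaches Anchor along 3 paths.
Via Oakfield: 78% × 30% = 23.4%.
Direct stake: 15% = 15%.
Via Marlow: 25% × 55% = 13.75%.
Total: 23.4% + 15% + 13.75% = 52.15%.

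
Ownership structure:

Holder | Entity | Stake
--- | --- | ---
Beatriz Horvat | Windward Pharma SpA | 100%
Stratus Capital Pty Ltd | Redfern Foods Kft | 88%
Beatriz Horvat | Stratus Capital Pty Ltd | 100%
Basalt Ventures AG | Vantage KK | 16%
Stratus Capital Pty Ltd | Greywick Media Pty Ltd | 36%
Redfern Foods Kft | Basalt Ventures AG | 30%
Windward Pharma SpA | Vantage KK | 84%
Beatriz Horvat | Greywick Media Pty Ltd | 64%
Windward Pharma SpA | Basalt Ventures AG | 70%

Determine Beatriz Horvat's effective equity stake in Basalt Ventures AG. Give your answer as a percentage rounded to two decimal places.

Beatriz reaches Basalt along 2 paths.
Via Windward: 100% × 70% = 70%.
Via Stratus → Redfern: 100% × 88% × 30% = 26.4%.
Total: 70% + 26.4% = 96.4%.
Rounded: 96.40%.

96.40%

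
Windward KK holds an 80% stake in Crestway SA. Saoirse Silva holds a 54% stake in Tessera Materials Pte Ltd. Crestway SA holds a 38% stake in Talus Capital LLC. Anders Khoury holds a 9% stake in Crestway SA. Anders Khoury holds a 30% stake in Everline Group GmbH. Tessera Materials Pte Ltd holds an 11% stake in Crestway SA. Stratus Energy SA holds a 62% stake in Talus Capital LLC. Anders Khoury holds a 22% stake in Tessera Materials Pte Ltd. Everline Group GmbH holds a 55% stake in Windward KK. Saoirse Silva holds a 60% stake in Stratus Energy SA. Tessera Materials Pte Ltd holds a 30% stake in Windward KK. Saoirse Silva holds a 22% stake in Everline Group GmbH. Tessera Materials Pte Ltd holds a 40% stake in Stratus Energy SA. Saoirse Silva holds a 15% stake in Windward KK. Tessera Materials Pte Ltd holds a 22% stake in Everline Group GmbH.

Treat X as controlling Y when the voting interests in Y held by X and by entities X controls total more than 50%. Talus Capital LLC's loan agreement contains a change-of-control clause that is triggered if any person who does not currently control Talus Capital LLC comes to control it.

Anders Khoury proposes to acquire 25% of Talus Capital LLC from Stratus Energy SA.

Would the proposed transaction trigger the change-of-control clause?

The purchase adds only to Anders's holdings (Stratus's stake shrinks), so Anders is the only person who could newly come to control Talus.
Anders's largest direct stake is 30% in Everline, which does not meet the threshold, so Anders controls no company.
Neither Anders nor any entity Anders controls holds any voting interest in Talus.
So before the transaction, Anders does not control Talus.
After the purchase, Anders holds 25% of Talus directly, and Stratus's stake falls to 37%.
After the transaction, Anders's side holds 25% of Talus, not > 50%, so Anders still does not control Talus.
No new person acquires control, so the clause is not triggered.

No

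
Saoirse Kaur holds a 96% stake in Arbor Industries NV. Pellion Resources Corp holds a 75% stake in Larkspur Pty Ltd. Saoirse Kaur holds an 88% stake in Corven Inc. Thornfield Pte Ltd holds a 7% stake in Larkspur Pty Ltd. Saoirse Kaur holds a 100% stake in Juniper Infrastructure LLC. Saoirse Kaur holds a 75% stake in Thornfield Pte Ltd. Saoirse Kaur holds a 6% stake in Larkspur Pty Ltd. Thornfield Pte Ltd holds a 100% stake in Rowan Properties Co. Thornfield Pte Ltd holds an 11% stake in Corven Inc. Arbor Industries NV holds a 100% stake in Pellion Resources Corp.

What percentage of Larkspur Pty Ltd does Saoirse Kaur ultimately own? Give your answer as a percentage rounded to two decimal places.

Saoirse reaches Larkspur along 3 paths.
Via Arbor → Pellion: 96% × 100% × 75% = 72%.
Direct stake: 6% = 6%.
Via Thornfield: 75% × 7% = 5.25%.
Total: 72% + 6% + 5.25% = 83.25%.

83.25%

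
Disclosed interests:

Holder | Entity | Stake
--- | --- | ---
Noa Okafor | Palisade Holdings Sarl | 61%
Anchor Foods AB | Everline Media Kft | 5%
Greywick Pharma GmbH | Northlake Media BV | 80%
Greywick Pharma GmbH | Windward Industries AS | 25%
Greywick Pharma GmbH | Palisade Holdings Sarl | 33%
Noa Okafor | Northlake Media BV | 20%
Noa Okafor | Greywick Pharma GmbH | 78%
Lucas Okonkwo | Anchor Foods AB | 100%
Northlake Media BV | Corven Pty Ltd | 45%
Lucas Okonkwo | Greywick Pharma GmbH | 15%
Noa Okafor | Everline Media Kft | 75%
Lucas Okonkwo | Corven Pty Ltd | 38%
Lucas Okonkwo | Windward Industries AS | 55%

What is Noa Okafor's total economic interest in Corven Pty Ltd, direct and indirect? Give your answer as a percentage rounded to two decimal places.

37.08%

Noa reaches Corven along 2 paths.
Via Greywick → Northlake: 78% × 80% × 45% = 28.08%.
Via Northlake: 20% × 45% = 9%.
Total: 28.08% + 9% = 37.08%.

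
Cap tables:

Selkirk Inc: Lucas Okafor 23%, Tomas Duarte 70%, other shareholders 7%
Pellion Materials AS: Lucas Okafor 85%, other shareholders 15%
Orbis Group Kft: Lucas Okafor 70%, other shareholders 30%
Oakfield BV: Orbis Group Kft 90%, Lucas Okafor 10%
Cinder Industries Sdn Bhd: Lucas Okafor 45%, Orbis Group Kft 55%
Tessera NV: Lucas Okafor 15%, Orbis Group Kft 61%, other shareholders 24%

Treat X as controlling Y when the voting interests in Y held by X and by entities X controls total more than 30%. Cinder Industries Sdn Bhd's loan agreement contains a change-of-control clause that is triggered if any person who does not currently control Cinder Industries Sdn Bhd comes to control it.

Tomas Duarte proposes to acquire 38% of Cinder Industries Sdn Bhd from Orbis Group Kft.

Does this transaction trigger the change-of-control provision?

The purchase adds only to Tomas's holdings (Orbis's stake shrinks), so Tomas is the only person who could newly come to control Cinder.
Tomas holds 70% of Selkirk, so Tomas controls Selkirk.
Neither Tomas nor any entity Tomas controls holds any voting interest in Cinder.
So before the transaction, Tomas does not control Cinder.
After the purchase, Tomas holds 38% of Cinder directly, and Orbis's stake falls to 17%.
Tomas holds 38% of Cinder, so Tomas controls Cinder.
Tomas did not control Cinder before and does after, so the clause is triggered.

Yes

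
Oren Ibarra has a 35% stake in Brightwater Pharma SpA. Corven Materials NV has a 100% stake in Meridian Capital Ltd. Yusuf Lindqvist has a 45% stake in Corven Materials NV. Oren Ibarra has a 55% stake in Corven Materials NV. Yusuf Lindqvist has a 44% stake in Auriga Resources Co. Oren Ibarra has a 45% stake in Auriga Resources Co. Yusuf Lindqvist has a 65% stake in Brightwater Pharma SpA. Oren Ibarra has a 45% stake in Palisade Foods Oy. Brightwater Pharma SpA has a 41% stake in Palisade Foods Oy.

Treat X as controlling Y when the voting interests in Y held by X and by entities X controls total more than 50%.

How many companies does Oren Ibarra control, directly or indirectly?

Oren holds 55% of Corven, so Oren controls Corven.
Corven holds 100% of Meridian, so Oren controls Meridian.
No other company's threshold is met.
Oren controls 2 companies.

2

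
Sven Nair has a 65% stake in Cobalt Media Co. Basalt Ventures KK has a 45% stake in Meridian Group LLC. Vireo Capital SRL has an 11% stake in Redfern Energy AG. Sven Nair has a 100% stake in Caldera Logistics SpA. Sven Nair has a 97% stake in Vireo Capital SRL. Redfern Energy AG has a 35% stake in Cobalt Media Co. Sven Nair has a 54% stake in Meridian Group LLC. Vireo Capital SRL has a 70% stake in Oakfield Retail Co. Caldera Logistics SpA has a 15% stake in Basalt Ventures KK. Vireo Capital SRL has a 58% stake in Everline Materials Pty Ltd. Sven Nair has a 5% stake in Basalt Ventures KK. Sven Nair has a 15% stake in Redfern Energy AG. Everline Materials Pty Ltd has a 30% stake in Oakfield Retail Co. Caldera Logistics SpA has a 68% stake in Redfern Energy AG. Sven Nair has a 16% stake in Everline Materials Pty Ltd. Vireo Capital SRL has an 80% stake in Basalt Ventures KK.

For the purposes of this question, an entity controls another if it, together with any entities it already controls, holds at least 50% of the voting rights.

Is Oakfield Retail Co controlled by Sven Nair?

Yes

Sven holds 97% of Vireo, so Sven controls Vireo.
Sven and Vireo together hold 16% + 58% = 74% of Everline, so Sven controls Everline.
Vireo and Everline together hold 70% + 30% = 100% of Oakfield, so Sven controls Oakfield.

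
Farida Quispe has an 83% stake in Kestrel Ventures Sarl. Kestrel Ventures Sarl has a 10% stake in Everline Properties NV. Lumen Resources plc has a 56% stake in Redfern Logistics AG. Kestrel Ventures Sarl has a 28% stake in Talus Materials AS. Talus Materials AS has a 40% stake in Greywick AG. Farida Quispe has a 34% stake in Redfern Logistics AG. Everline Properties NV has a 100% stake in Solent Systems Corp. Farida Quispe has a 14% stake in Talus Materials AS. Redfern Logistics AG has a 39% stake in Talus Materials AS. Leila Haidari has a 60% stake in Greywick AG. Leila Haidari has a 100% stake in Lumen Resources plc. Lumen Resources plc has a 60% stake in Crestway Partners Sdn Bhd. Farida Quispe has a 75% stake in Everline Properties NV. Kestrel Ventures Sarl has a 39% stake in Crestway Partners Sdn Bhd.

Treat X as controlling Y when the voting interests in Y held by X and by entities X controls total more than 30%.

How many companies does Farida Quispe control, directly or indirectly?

7

Farida holds 83% of Kestrel, so Farida controls Kestrel.
Farida holds 34% of Redfern, so Farida controls Redfern.
Farida and Kestrel together hold 75% + 10% = 85% of Everline, so Farida controls Everline.
Kestrel holds 39% of Crestway, so Farida controls Crestway.
Kestrel and Farida and Redfern together hold 28% + 14% + 39% = 81% of Talus, so Farida controls Talus.
Everline holds 100% of Solent, so Farida controls Solent.
Talus holds 40% of Greywick, so Farida controls Greywick.
No other company's threshold is met.
Farida controls 7 companies.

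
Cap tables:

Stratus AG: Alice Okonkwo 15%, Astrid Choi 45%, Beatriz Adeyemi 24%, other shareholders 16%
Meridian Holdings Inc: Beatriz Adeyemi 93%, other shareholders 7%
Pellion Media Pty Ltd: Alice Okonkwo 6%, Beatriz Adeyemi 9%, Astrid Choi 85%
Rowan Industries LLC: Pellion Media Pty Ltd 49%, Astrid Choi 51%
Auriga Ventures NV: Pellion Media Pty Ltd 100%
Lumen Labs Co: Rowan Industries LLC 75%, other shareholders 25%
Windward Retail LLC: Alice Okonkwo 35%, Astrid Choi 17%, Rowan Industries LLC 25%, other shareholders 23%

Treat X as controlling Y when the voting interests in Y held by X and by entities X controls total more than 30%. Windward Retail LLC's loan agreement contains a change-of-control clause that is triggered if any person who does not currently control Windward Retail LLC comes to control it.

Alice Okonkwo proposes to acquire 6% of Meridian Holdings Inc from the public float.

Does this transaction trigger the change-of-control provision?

No

The purchase changes only Alice's holdings, so Alice is the only person who could newly come to control Windward.
Alice holds 35% of Windward, so Alice controls Windward.
So Alice already controls Windward before the transaction.
After the purchase, Alice holds 6% of Meridian directly.
Alice controlled Windward already, so this is not a new person acquiring control; every other person's position is unchanged or reduced.
No new person acquires control, so the clause is not triggered.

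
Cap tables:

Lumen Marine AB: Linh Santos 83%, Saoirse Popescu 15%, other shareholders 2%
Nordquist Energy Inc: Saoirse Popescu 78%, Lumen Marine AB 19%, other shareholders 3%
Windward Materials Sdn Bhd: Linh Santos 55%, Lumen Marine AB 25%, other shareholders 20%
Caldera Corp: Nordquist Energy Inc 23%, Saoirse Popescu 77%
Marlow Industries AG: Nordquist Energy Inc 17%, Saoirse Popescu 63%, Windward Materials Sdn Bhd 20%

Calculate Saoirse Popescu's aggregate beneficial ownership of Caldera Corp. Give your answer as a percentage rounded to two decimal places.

95.60%

Saoirse reaches Caldera along 3 paths.
Via Nordquist: 78% × 23% = 17.94%.
Via Lumen → Nordquist: 15% × 19% × 23% = 0.6555%.
Direct stake: 77% = 77%.
Total: 17.94% + 0.6555% + 77% = 95.5955%.
Rounded: 95.60%.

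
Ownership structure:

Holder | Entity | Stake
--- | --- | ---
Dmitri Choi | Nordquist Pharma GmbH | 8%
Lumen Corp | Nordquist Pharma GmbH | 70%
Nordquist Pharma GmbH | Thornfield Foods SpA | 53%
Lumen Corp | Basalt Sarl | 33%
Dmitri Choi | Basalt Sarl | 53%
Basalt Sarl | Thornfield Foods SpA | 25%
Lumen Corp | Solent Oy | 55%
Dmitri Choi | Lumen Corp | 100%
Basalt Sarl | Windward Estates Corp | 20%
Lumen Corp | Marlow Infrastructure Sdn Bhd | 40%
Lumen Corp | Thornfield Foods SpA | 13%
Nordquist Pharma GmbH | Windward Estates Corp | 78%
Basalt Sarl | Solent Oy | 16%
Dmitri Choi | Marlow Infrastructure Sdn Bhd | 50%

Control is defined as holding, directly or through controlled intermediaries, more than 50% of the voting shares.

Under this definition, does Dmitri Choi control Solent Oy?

Dmitri holds 100% of Lumen, so Dmitri controls Lumen.
Dmitri and Lumen together hold 53% + 33% = 86% of Basalt, so Dmitri controls Basalt.
Lumen and Basalt together hold 55% + 16% = 71% of Solent, so Dmitri controls Solent.

Yes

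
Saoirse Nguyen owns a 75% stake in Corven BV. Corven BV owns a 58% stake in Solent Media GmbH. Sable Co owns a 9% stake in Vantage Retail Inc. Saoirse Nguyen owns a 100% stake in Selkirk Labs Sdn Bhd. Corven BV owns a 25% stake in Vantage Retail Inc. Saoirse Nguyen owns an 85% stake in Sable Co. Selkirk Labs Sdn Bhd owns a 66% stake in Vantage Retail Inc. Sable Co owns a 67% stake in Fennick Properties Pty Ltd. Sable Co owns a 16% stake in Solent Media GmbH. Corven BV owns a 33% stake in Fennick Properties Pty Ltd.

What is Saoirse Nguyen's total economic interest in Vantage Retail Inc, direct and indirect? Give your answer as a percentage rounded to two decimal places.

92.40%

Saoirse reaches Vantage along 3 paths.
Via Sable: 85% × 9% = 7.65%.
Via Corven: 75% × 25% = 18.75%.
Via Selkirk: 100% × 66% = 66%.
Total: 7.65% + 18.75% + 66% = 92.4%.
Rounded: 92.40%.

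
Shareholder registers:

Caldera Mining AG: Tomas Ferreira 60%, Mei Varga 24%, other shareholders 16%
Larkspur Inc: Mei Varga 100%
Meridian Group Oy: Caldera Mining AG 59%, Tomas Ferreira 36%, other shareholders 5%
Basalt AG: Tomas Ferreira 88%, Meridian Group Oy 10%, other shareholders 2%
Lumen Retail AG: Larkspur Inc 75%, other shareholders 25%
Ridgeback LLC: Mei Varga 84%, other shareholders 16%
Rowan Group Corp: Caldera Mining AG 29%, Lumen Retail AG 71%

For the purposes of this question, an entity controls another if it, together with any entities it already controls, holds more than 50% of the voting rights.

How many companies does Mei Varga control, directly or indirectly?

4

Mei holds 100% of Larkspur, so Mei controls Larkspur.
Larkspur holds 75% of Lumen, so Mei controls Lumen.
Mei holds 84% of Ridgeback, so Mei controls Ridgeback.
Lumen holds 71% of Rowan, so Mei controls Rowan.
No other company's threshold is met.
Mei controls 4 companies.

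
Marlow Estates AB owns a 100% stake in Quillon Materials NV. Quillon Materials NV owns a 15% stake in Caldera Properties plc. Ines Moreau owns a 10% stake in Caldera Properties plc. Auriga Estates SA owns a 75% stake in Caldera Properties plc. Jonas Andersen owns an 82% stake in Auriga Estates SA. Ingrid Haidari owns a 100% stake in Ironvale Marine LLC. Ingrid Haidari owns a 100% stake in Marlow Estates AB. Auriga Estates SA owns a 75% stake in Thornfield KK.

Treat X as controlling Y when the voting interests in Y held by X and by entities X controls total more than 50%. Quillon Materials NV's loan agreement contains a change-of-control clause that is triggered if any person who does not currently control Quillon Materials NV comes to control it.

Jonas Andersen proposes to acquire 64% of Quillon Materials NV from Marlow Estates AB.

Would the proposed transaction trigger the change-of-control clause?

The purchase adds only to Jonas's holdings (Marlow's stake shrinks), so Jonas is the only person who could newly come to control Quillon.
Jonas holds 82% of Auriga, so Jonas controls Auriga.
Auriga holds 75% of Caldera, so Jonas controls Caldera.
Auriga holds 75% of Thornfield, so Jonas controls Thornfield.
Neither Jonas nor any entity Jonas controls holds any voting interest in Quillon.
So before the transaction, Jonas does not control Quillon.
After the purchase, Jonas holds 64% of Quillon directly, and Marlow's stake falls to 36%.
Jonas holds 64% of Quillon, so Jonas controls Quillon.
Jonas did not control Quillon before and does after, so the clause is triggered.

Yes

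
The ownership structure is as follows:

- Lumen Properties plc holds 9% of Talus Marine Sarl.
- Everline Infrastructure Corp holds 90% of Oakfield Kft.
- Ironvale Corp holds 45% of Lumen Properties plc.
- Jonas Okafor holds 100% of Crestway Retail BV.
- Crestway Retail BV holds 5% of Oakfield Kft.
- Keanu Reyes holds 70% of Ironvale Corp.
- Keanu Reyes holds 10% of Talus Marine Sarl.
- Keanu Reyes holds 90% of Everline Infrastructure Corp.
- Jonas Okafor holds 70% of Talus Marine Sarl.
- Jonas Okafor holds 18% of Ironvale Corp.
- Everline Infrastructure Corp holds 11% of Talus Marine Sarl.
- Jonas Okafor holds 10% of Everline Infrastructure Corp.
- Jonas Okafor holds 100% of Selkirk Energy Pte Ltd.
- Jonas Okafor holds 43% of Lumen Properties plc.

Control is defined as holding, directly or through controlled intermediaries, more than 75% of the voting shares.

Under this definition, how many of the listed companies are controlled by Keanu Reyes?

2

Keanu holds 90% of Everline, so Keanu controls Everline.
Everline holds 90% of Oakfield, so Keanu controls Oakfield.
No other company's threshold is met.
Keanu controls 2 companies.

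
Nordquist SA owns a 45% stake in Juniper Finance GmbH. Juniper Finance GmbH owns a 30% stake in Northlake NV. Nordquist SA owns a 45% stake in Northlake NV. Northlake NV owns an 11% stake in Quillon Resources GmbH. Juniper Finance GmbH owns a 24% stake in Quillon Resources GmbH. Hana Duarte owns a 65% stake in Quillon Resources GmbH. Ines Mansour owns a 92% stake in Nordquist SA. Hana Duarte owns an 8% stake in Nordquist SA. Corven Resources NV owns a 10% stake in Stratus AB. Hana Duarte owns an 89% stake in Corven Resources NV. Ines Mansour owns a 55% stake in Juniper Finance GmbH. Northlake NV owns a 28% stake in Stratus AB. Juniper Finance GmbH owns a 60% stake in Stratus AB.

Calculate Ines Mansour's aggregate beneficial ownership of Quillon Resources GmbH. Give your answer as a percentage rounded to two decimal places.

Ines reaches Quillon along 5 paths.
Via Juniper: 55% × 24% = 13.2%.
Via Nordquist → Juniper: 92% × 45% × 24% = 9.936%.
Via Nordquist → Northlake: 92% × 45% × 11% = 4.554%.
Via Juniper → Northlake: 55% × 30% × 11% = 1.815%.
Via Nordquist → Juniper → Northlake: 92% × 45% × 30% × 11% = 1.3662%.
Total: 13.2% + 9.936% + 4.554% + 1.815% + 1.3662% = 30.8712%.
Rounded: 30.87%.

30.87%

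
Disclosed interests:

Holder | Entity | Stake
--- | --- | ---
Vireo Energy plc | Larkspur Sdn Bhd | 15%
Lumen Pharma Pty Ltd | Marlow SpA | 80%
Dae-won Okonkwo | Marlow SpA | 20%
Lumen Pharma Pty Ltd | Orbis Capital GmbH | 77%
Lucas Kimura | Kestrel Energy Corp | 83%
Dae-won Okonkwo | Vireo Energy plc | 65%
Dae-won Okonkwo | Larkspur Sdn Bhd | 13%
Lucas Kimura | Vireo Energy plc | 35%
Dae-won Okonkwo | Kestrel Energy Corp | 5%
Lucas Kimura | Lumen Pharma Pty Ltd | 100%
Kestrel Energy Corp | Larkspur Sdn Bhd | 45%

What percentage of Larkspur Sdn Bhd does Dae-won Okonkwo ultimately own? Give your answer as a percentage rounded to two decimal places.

25.00%

Dae-won reaches Larkspur along 3 paths.
Via Kestrel: 5% × 45% = 2.25%.
Via Vireo: 65% × 15% = 9.75%.
Direct stake: 13% = 13%.
Total: 2.25% + 9.75% + 13% = 25%.
Rounded: 25.00%.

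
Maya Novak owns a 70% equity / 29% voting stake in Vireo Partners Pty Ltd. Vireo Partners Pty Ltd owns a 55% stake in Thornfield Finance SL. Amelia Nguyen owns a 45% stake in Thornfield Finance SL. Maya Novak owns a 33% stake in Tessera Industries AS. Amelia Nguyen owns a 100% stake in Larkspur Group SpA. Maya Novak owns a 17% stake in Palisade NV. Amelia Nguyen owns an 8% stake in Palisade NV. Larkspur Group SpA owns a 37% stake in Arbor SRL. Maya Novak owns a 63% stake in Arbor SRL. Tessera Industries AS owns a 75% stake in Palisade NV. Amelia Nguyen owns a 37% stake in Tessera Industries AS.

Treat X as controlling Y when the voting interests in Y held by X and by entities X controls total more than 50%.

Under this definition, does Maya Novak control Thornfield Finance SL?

No

Maya holds 63% of Arbor, so Maya controls Arbor.
Neither Maya nor any entity Maya controls holds any voting interest in Thornfield.
So Maya does not control Thornfield.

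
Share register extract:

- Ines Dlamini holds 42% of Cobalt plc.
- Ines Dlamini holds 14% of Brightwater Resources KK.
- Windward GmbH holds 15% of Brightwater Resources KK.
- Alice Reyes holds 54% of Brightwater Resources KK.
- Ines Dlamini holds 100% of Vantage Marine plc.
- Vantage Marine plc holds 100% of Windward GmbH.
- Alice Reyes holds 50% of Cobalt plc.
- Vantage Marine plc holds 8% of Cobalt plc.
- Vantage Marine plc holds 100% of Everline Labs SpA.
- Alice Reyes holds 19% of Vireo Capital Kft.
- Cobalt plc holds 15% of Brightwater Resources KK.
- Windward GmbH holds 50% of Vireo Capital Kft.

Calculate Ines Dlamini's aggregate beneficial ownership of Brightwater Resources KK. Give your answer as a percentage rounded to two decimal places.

36.50%

Ines reaches Brightwater along 4 paths.
Via Cobalt: 42% × 15% = 6.3%.
Via Vantage → Cobalt: 100% × 8% × 15% = 1.2%.
Via Vantage → Windward: 100% × 100% × 15% = 15%.
Direct stake: 14% = 14%.
Total: 6.3% + 1.2% + 15% + 14% = 36.5%.
Rounded: 36.50%.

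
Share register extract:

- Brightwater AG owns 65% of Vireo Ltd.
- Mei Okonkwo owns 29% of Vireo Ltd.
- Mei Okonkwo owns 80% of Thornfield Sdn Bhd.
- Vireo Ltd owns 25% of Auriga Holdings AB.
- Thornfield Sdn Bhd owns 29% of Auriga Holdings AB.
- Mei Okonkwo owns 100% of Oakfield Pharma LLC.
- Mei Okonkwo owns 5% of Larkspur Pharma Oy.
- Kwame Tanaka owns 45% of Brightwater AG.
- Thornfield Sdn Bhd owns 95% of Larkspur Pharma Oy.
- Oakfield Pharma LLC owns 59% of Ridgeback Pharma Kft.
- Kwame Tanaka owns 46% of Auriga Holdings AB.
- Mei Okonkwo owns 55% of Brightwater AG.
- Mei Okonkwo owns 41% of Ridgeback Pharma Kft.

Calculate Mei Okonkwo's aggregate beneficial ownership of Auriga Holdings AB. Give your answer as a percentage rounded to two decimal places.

39.39%

Mei reaches Auriga along 3 paths.
Via Brightwater → Vireo: 55% × 65% × 25% = 8.9375%.
Via Vireo: 29% × 25% = 7.25%.
Via Thornfield: 80% × 29% = 23.2%.
Total: 8.9375% + 7.25% + 23.2% = 39.3875%.
Rounded: 39.39%.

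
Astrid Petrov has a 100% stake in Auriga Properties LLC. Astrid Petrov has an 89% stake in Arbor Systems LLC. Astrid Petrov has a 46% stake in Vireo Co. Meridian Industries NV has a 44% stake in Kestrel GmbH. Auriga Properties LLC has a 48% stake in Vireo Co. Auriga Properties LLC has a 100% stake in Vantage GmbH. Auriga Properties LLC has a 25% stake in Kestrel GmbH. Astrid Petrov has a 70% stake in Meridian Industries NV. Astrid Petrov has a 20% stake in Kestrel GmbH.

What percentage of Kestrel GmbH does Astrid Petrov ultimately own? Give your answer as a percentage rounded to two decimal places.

Astrid reaches Kestrel along 3 paths.
Direct stake: 20% = 20%.
Via Meridian: 70% × 44% = 30.8%.
Via Auriga: 100% × 25% = 25%.
Total: 20% + 30.8% + 25% = 75.8%.
Rounded: 75.80%.

75.80%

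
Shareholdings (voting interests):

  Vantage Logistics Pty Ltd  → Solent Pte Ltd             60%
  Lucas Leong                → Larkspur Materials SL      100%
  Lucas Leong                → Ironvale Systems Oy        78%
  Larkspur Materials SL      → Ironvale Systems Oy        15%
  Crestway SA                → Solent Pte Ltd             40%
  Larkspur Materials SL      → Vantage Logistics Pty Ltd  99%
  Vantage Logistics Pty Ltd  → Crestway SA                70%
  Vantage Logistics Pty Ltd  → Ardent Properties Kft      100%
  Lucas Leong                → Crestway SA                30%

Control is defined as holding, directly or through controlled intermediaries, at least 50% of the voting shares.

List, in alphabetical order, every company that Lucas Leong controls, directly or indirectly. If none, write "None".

Ardent Properties Kft, Crestway SA, Ironvale Systems Oy, Larkspur Materials SL, Solent Pte Ltd, Vantage Logistics Pty Ltd

Lucas holds 100% of Larkspur, so Lucas controls Larkspur.
Lucas and Larkspur together hold 78% + 15% = 93% of Ironvale, so Lucas controls Ironvale.
Larkspur holds 99% of Vantage, so Lucas controls Vantage.
Lucas and Vantage together hold 30% + 70% = 100% of Crestway, so Lucas controls Crestway.
Vantage holds 100% of Ardent, so Lucas controls Ardent.
Crestway and Vantage together hold 40% + 60% = 100% of Solent, so Lucas controls Solent.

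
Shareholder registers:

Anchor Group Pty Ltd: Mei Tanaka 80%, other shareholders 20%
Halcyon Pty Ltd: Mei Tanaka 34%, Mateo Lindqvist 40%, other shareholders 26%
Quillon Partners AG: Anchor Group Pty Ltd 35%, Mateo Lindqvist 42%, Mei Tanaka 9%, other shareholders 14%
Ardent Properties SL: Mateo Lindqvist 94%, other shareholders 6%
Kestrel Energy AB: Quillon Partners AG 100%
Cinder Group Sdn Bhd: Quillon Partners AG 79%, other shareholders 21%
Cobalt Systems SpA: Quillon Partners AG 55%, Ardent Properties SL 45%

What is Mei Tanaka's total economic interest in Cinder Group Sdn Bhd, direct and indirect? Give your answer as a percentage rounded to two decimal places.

Mei reaches Cinder along 2 paths.
Via Anchor → Quillon: 80% × 35% × 79% = 22.12%.
Via Quillon: 9% × 79% = 7.11%.
Total: 22.12% + 7.11% = 29.23%.

29.23%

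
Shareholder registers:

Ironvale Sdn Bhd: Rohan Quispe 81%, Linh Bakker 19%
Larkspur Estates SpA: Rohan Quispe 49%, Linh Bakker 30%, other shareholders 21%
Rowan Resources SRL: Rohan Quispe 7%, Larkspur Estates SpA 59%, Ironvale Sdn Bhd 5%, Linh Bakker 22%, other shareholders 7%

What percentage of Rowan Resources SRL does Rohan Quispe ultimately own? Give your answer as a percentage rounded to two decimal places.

39.96%

Rohan reaches Rowan along 3 paths.
Direct stake: 7% = 7%.
Via Larkspur: 49% × 59% = 28.91%.
Via Ironvale: 81% × 5% = 4.05%.
Total: 7% + 28.91% + 4.05% = 39.96%.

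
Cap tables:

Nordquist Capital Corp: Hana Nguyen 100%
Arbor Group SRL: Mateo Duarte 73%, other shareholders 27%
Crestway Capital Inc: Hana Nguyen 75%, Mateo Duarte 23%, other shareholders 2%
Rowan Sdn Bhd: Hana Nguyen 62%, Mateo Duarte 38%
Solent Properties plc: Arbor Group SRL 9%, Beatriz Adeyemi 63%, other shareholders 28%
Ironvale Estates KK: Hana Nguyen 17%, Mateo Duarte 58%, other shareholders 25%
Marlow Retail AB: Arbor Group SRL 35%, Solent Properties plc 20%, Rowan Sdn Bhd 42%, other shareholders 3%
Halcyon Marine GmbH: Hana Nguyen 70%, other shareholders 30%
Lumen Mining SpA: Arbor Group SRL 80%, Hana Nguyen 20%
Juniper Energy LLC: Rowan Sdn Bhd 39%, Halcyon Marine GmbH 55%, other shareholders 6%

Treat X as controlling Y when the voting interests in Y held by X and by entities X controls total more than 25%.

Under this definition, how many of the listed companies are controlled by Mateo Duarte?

6

Mateo holds 73% of Arbor, so Mateo controls Arbor.
Mateo holds 38% of Rowan, so Mateo controls Rowan.
Mateo holds 58% of Ironvale, so Mateo controls Ironvale.
Arbor and Rowan together hold 35% + 42% = 77% of Marlow, so Mateo controls Marlow.
Arbor holds 80% of Lumen, so Mateo controls Lumen.
Rowan holds 39% of Juniper, so Mateo controls Juniper.
No other company's threshold is met.
Mateo controls 6 companies.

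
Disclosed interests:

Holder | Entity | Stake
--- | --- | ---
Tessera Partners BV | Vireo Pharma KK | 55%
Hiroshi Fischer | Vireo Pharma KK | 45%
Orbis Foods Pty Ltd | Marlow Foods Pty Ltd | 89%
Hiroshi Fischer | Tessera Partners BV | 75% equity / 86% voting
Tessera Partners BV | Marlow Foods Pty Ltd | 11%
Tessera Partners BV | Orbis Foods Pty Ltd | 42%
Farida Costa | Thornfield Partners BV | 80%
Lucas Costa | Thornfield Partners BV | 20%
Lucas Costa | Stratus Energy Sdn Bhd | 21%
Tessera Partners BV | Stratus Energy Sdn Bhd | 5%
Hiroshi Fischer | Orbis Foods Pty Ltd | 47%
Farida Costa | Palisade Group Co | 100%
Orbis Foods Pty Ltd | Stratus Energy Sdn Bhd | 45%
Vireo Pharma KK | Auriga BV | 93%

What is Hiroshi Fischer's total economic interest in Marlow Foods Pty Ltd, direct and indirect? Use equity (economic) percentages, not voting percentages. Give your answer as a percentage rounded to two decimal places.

Hiroshi reaches Marlow along 3 paths.
Via Tessera: 75% × 11% = 8.25%.
Via Orbis: 47% × 89% = 41.83%.
Via Tessera → Orbis: 75% × 42% × 89% = 28.035%.
Total: 8.25% + 41.83% + 28.035% = 78.115%.
Rounded: 78.12%.

78.12%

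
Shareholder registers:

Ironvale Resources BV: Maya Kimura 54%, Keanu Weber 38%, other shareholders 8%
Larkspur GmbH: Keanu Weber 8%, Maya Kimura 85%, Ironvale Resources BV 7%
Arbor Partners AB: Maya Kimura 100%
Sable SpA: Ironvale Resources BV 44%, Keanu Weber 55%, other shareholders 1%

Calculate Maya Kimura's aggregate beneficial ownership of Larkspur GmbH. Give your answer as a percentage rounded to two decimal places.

Maya reaches Larkspur along 2 paths.
Direct stake: 85% = 85%.
Via Ironvale: 54% × 7% = 3.78%.
Total: 85% + 3.78% = 88.78%.

88.78%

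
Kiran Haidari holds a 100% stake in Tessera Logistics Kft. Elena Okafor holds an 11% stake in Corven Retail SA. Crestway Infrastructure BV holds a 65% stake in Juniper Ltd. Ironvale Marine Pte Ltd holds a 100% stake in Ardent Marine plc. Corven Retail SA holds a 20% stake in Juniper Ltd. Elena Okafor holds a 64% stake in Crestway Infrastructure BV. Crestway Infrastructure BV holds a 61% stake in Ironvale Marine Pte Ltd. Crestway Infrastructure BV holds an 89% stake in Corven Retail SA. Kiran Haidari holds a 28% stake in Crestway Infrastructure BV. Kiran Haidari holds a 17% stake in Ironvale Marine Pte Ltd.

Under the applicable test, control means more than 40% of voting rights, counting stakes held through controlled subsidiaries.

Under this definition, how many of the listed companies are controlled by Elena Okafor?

5

Elena holds 64% of Crestway, so Elena controls Crestway.
Crestway holds 61% of Ironvale, so Elena controls Ironvale.
Elena and Crestway together hold 11% + 89% = 100% of Corven, so Elena controls Corven.
Ironvale holds 100% of Ardent, so Elena controls Ardent.
Crestway and Corven together hold 65% + 20% = 85% of Juniper, so Elena controls Juniper.
No other company's threshold is met.
Elena controls 5 companies.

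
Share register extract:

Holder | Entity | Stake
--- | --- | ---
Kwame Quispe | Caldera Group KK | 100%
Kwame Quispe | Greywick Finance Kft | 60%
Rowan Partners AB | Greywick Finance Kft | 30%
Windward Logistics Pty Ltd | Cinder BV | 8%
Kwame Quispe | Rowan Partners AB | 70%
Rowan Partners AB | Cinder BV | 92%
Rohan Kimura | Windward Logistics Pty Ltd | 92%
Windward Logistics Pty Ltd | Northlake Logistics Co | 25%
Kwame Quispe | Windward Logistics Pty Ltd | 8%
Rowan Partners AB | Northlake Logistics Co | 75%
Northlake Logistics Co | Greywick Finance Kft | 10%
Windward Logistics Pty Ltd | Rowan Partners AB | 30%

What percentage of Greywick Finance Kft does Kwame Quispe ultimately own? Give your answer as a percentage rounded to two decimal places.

87.35%

Kwame reaches Greywick along 6 paths.
Via Windward → Rowan: 8% × 30% × 30% = 0.72%.
Via Rowan: 70% × 30% = 21%.
Direct stake: 60% = 60%.
Via Windward → Northlake: 8% × 25% × 10% = 0.2%.
Via Windward → Rowan → Northlake: 8% × 30% × 75% × 10% = 0.18%.
Via Rowan → Northlake: 70% × 75% × 10% = 5.25%.
Total: 0.72% + 21% + 60% + 0.2% + 0.18% + 5.25% = 87.35%.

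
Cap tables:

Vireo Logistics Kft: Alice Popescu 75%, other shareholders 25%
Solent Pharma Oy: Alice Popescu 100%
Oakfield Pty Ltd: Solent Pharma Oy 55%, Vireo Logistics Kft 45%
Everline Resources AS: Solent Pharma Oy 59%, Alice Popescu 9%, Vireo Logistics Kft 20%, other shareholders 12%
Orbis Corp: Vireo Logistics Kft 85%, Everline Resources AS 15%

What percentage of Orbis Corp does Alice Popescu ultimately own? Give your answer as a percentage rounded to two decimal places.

76.20%

Alice reaches Orbis along 4 paths.
Via Vireo: 75% × 85% = 63.75%.
Via Solent → Everline: 100% × 59% × 15% = 8.85%.
Via Everline: 9% × 15% = 1.35%.
Via Vireo → Everline: 75% × 20% × 15% = 2.25%.
Total: 63.75% + 8.85% + 1.35% + 2.25% = 76.2%.
Rounded: 76.20%.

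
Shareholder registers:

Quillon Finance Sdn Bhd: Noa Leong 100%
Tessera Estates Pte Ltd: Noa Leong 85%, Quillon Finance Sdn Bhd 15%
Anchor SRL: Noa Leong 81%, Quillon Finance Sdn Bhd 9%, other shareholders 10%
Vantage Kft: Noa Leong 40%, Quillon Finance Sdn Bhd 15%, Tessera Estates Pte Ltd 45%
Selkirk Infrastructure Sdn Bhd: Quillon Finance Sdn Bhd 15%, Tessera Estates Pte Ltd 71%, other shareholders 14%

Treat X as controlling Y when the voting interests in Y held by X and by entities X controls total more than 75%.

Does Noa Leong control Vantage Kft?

Yes

Noa holds 100% of Quillon, so Noa controls Quillon.
Noa and Quillon together hold 85% + 15% = 100% of Tessera, so Noa controls Tessera.
Noa and Quillon and Tessera together hold 40% + 15% + 45% = 100% of Vantage, so Noa controls Vantage.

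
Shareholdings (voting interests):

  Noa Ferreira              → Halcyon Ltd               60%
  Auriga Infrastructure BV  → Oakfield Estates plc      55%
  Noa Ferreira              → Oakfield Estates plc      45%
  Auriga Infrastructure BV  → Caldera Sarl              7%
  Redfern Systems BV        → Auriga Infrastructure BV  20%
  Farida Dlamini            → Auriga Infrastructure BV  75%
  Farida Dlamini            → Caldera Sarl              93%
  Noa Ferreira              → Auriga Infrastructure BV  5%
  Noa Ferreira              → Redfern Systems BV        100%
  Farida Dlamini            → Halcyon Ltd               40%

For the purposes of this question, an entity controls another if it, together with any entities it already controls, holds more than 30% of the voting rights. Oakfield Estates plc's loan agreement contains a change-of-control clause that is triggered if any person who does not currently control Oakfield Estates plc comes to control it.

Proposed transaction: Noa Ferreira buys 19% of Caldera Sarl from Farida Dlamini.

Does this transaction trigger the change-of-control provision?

No

The purchase adds only to Noa's holdings (Farida's stake shrinks), so Noa is the only person who could newly come to control Oakfield.
Noa holds 45% of Oakfield, so Noa controls Oakfield.
So Noa already controls Oakfield before the transaction.
After the purchase, Noa holds 19% of Caldera directly, and Farida's stake falls to 74%.
Noa controlled Oakfield already, so this is not a new person acquiring control; every other person's position is unchanged or reduced.
No new person acquires control, so the clause is not triggered.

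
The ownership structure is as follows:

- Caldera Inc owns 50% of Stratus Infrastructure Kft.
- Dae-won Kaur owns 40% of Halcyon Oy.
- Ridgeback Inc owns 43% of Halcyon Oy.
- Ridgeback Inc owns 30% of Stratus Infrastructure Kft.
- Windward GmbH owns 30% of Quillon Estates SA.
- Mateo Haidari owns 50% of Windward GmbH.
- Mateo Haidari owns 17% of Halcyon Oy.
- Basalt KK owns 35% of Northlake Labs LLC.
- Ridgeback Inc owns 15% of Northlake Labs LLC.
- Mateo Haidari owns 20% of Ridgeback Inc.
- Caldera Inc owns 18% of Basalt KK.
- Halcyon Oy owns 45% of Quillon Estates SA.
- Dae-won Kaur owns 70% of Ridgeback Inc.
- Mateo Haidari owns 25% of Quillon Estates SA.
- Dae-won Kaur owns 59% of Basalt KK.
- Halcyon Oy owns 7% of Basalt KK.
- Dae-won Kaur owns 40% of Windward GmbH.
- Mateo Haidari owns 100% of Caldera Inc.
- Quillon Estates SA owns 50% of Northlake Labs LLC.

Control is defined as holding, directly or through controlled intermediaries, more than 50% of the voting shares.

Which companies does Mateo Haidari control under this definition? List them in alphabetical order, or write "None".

Mateo holds 100% of Caldera, so Mateo controls Caldera.
No other company's threshold is met.

Caldera Inc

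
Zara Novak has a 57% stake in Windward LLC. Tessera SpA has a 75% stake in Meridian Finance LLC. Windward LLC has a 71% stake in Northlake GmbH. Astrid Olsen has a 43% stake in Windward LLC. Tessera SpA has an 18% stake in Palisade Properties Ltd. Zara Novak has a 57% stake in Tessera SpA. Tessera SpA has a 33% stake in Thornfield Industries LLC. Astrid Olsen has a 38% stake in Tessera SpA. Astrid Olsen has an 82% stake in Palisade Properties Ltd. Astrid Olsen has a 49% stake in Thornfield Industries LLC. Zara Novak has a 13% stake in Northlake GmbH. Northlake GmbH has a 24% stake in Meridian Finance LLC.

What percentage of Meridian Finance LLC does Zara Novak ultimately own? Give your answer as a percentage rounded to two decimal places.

55.58%

Zara reaches Meridian along 3 paths.
Via Northlake: 13% × 24% = 3.12%.
Via Windward → Northlake: 57% × 71% × 24% = 9.7128%.
Via Tessera: 57% × 75% = 42.75%.
Total: 3.12% + 9.7128% + 42.75% = 55.5828%.
Rounded: 55.58%.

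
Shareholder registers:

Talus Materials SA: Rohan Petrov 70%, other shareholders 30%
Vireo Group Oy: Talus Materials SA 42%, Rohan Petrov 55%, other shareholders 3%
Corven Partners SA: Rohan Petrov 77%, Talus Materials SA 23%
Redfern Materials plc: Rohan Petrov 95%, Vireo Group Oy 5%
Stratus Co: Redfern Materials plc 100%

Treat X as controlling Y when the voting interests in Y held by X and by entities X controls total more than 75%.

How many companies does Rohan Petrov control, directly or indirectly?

3

Rohan holds 77% of Corven, so Rohan controls Corven.
Rohan holds 95% of Redfern, so Rohan controls Redfern.
Redfern holds 100% of Stratus, so Rohan controls Stratus.
No other company's threshold is met.
Rohan controls 3 companies.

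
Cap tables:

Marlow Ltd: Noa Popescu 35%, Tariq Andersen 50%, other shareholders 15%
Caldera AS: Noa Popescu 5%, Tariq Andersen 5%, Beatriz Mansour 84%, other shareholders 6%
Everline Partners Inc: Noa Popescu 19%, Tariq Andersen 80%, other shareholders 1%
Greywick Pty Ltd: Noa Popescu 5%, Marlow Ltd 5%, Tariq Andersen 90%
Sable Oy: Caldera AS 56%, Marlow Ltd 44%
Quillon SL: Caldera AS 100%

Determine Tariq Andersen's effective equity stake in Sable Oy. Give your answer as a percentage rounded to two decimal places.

24.80%

Tariq reaches Sable along 2 paths.
Via Caldera: 5% × 56% = 2.8%.
Via Marlow: 50% × 44% = 22%.
Total: 2.8% + 22% = 24.8%.
Rounded: 24.80%.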